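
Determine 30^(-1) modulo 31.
Since 31 is prime, by Fermat 30^(-1) ≡ 30^{29} ≡ 30 (mod 31). Verify: 30 × 30 = 900 ≡ 1 (mod 31)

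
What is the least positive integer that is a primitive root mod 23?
g = 5. For each prime q|22: 5^{11}≡22, 5^{2}≡2, none ≡ 1, so ord_23(5) = 22 and 5 is a primitive root.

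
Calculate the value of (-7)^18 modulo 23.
By repeated squaring mod 23: (-7)^{1}≡16, (-7)^{2}≡3, (-7)^{4}≡9, (-7)^{8}≡12, (-7)^{16}≡6. Then (-7)^{18} = (-7)^{16+2} ≡ 6 × 3 ≡ 18 mod 23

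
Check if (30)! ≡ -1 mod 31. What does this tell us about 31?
(30)! mod 31 = 30. Since this equals -1 mod 31, Wilson confirms 31 is prime.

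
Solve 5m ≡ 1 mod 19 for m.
Since 19 is prime, by Fermat 5^(-1) ≡ 5^{17} ≡ 4 mod 19. Verify: 5 × 4 = 20 ≡ 1 mod 19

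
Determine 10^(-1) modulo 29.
Since 29 is prime, by Fermat 10^(-1) ≡ 10^{27} ≡ 3 (mod 29). Verify: 10 × 3 = 30 ≡ 1 (mod 29)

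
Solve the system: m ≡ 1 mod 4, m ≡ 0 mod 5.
M = 4 × 5 = 20. M₁ = 5, y₁ ≡ 1 mod 4. M₂ = 4, y₂ ≡ 4 mod 5. m = 1×5×1 + 0×4×4 ≡ 5 mod 20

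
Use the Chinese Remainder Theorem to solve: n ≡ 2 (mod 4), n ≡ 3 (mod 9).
M = 4 × 9 = 36. M₁ = 9, y₁ ≡ 1 (mod 4). M₂ = 4, y₂ ≡ 7 (mod 9). n = 2×9×1 + 3×4×7 ≡ 30 (mod 36)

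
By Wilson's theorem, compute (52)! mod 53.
By Wilson's theorem, (52)! ≡ -1 ≡ 52 mod 53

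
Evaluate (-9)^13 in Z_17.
By repeated squaring (mod 17): (-9)^{1}≡8, (-9)^{2}≡13, (-9)^{4}≡16, (-9)^{8}≡1. Then (-9)^{13} = (-9)^{8+4+1} ≡ 1 × 16 × 8 ≡ 9 (mod 17)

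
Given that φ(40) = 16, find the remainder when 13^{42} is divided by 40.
By Euler: 13^{16} ≡ 1 (mod 40) since gcd(13, 40) = 1. 42 = 2×16 + 10. So 13^{42} ≡ 13^{10} ≡ 9 (mod 40)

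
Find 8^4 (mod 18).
8^{4} = 4096 ≡ 10 (mod 18)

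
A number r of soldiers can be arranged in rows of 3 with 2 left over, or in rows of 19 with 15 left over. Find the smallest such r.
M = 3 × 19 = 57. M₁ = 19, y₁ ≡ 1 mod 3. M₂ = 3, y₂ ≡ 13 mod 19. r = 2×19×1 + 15×3×13 ≡ 53 mod 57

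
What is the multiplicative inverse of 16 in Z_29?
Since 29 is prime, by Fermat 16^(-1) ≡ 16^{27} ≡ 20 (mod 29). Verify: 16 × 20 = 320 ≡ 1 (mod 29)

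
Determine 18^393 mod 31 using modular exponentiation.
Using Fermat: 18^{30} ≡ 1 mod 31. 393 ≡ 3 mod 30. So 18^{393} ≡ 18^{3} ≡ 4 mod 31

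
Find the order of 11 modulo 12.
Powers of 11 mod 12: 11^1≡11, 11^2≡1. ord_12(11) = 2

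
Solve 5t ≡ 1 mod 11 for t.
Since 11 is prime, by Fermat 5^(-1) ≡ 5^{9} ≡ 9 mod 11. Verify: 5 × 9 = 45 ≡ 1 mod 11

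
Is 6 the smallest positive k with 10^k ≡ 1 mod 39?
Powers of 10 mod 39: 10^1≡10, 10^2≡22, 10^3≡25, 10^4≡16, 10^5≡4, 10^6≡1. First k with 10^k≡1 is k=6. Yes, ord_39(10) = 6.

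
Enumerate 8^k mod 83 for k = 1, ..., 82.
8^1, 8^2, ..., 8^{82} mod 83: [8, 64, 14, 29, 66, 30, 74, 11, 5, 40, 71, 70, 62, 81, 67, 38, 55, 25, 34, 23, 18, 61, 73, 3, 24, 26, 42, 4, 32, 7, 56, 33, 15, 37, 47, 44, 20, 77, 35, 31, 82, 75, 19, 69, 54, 17, 53, 9, 72, 78, 43, 12, 13, 21, 2, 16, 45, 28, 58, 49, 60, 65, 22, 10, 80, 59, 57, 41, 79, 51, 76, 27, 50, 68, 46, 36, 39, 63, 6, 48, 52, 1]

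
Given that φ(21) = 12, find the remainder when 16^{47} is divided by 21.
By Euler: 16^{12} ≡ 1 mod 21 since gcd(16, 21) = 1. 47 = 3×12 + 11. So 16^{47} ≡ 16^{11} ≡ 4 mod 21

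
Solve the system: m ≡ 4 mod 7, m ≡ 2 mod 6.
M = 7 × 6 = 42. M₁ = 6, y₁ ≡ 6 mod 7. M₂ = 7, y₂ ≡ 1 mod 6. m = 4×6×6 + 2×7×1 ≡ 32 mod 42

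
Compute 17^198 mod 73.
Using Fermat: 17^{72} ≡ 1 mod 73. 198 ≡ 54 mod 72. So 17^{198} ≡ 17^{54} ≡ 46 mod 73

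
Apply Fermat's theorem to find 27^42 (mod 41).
By Fermat: 27^{40} ≡ 1 (mod 41). So 27^{42} = 27^{40} · 27^{2} ≡ 27^{2} ≡ 32 (mod 41)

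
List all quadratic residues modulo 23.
Squares in Z_23*: {1, 2, 3, 4, 6, 8, 9, 12, 13, 16, 18}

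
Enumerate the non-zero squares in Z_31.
Squares in Z_31*: {1, 2, 4, 5, 7, 8, 9, 10, 14, 16, 18, 19, 20, 25, 28}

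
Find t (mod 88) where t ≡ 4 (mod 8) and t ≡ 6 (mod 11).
M = 8 × 11 = 88. M₁ = 11, y₁ ≡ 3 (mod 8). M₂ = 8, y₂ ≡ 7 (mod 11). t = 4×11×3 + 6×8×7 ≡ 28 (mod 88)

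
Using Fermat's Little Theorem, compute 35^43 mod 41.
By Fermat: 35^{40} ≡ 1 mod 41. So 35^{43} = 35^{40} · 35^{3} ≡ 35^{3} ≡ 30 mod 41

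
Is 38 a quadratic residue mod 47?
By Euler's criterion: 38^{23} ≡ 46 mod 47. Since this equals -1 (≡ 46), 38 is not a QR.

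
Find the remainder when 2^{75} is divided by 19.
By Fermat: 2^{18} ≡ 1 (mod 19). 75 = 4×18 + 3. So 2^{75} ≡ 2^{3} ≡ 8 (mod 19)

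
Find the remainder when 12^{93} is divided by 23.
By Fermat: 12^{22} ≡ 1 (mod 23). 93 = 4×22 + 5. So 12^{93} ≡ 12^{5} ≡ 18 (mod 23)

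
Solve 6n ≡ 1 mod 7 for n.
Since 7 is prime, by Fermat 6^(-1) ≡ 6^{5} ≡ 6 mod 7. Verify: 6 × 6 = 36 ≡ 1 mod 7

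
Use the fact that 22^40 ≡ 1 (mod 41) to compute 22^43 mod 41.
By Fermat: 22^{40} ≡ 1 (mod 41). So 22^{43} = 22^{40} · 22^{3} ≡ 22^{3} ≡ 29 (mod 41)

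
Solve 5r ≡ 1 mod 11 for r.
Since 11 is prime, by Fermat 5^(-1) ≡ 5^{9} ≡ 9 mod 11. Verify: 5 × 9 = 45 ≡ 1 mod 11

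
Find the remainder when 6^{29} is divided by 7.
By Fermat: 6^{6} ≡ 1 (mod 7). 29 = 4×6 + 5. So 6^{29} ≡ 6^{5} ≡ 6 (mod 7)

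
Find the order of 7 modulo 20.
Powers of 7 mod 20: 7^1≡7, 7^2≡9, 7^3≡3, 7^4≡1. Order = 4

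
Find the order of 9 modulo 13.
Powers of 9 mod 13: 9^1≡9, 9^2≡3, 9^3≡1. So the order of 9 is 3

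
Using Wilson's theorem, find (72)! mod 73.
By Wilson's theorem, (72)! ≡ -1 ≡ 72 (mod 73)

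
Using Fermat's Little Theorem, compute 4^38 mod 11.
By Fermat: 4^{10} ≡ 1 mod 11. 38 = 3×10 + 8. So 4^{38} ≡ 4^{8} ≡ 9 mod 11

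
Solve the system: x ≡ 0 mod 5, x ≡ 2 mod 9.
M = 5 × 9 = 45. M₁ = 9, y₁ ≡ 4 mod 5. M₂ = 5, y₂ ≡ 2 mod 9. x = 0×9×4 + 2×5×2 ≡ 20 mod 45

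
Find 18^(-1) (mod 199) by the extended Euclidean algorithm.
Extended GCD: 18(-11) + 199(1) = 1. So 18^(-1) ≡ -11 ≡ 188 (mod 199). Verify: 18 × 188 = 3384 ≡ 1 (mod 199)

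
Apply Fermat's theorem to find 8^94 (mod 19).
By Fermat: 8^{18} ≡ 1 (mod 19). 94 = 5×18 + 4. So 8^{94} ≡ 8^{4} ≡ 11 (mod 19)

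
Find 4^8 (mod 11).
By repeated squaring (mod 11): 4^{1}≡4, 4^{2}≡5, 4^{4}≡3, 4^{8}≡9. So 4^{8} ≡ 9 (mod 11)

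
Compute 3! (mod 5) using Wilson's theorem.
(4)! = (3)! × (4) ≡ -1 (mod 5). So (3)! ≡ -1 × (4)^(-1) ≡ (-1)×(-1) = 1 (mod 5)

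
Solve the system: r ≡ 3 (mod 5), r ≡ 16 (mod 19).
M = 5 × 19 = 95. M₁ = 19, y₁ ≡ 4 (mod 5). M₂ = 5, y₂ ≡ 4 (mod 19). r = 3×19×4 + 16×5×4 ≡ 73 (mod 95)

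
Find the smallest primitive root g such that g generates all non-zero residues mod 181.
g = 2. For each prime q|180: 2^{90}≡180, 2^{60}≡48, 2^{36}≡59, none ≡ 1, so ord_181(2) = 180 and 2 is a primitive root.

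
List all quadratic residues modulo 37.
Squares in Z_37*: {1, 3, 4, 7, 9, 10, 11, 12, 16, 21, 25, 26, 27, 28, 30, 33, 34, 36}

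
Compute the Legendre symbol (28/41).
(28/41) = 28^{20} mod 41 = -1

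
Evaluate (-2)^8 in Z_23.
By repeated squaring (mod 23): (-2)^{1}≡21, (-2)^{2}≡4, (-2)^{4}≡16, (-2)^{8}≡3. So (-2)^{8} ≡ 3 (mod 23)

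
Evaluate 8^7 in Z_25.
By repeated squaring (mod 25): 8^{1}≡8, 8^{2}≡14, 8^{4}≡21. Then 8^{7} = 8^{4+2+1} ≡ 21 × 14 × 8 ≡ 2 (mod 25)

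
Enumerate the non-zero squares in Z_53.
Squares in Z_53*: {1, 4, 6, 7, 9, 10, 11, 13, 15, 16, 17, 24, 25, 28, 29, 36, 37, 38, 40, 42, 43, 44, 46, 47, 49, 52}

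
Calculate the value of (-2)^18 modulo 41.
By repeated squaring (mod 41): (-2)^{1}≡39, (-2)^{2}≡4, (-2)^{4}≡16, (-2)^{8}≡10, (-2)^{16}≡18. Then (-2)^{18} = (-2)^{16+2} ≡ 18 × 4 ≡ 31 (mod 41)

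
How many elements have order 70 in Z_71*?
Number of primitive roots mod 71 = φ(p-1) = φ(70) = 24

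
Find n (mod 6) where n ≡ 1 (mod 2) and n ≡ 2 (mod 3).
M = 2 × 3 = 6. M₁ = 3, y₁ ≡ 1 (mod 2). M₂ = 2, y₂ ≡ 2 (mod 3). n = 1×3×1 + 2×2×2 ≡ 5 (mod 6)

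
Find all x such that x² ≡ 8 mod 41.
The square roots of 8 mod 41 are 34 and 7. Verify: 34² = 1156 ≡ 8 mod 41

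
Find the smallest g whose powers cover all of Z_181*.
g = 2. For each prime q|180: 2^{90}≡180, 2^{60}≡48, 2^{36}≡59, none ≡ 1, so ord_181(2) = 180 and 2 is a primitive root.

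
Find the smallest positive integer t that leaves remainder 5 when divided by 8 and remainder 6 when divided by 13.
M = 8 × 13 = 104. M₁ = 13, y₁ ≡ 5 mod 8. M₂ = 8, y₂ ≡ 5 mod 13. t = 5×13×5 + 6×8×5 ≡ 45 mod 104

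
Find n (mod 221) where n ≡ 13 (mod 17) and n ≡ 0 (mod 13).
M = 17 × 13 = 221. M₁ = 13, y₁ ≡ 4 (mod 17). M₂ = 17, y₂ ≡ 10 (mod 13). n = 13×13×4 + 0×17×10 ≡ 13 (mod 221)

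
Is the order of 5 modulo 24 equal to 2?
Powers of 5 mod 24: 5^1≡5, 5^2≡1. First k with 5^k≡1 is k=2. Yes, ord_24(5) = 2.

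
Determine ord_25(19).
Powers of 19 mod 25: 19^1≡19, 19^2≡11, 19^3≡9, 19^4≡21, 19^5≡24, 19^6≡6, 19^7≡14, 19^8≡16, 19^9≡4, 19^10≡1. ord_25(19) = 10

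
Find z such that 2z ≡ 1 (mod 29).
Since 29 is prime, by Fermat 2^(-1) ≡ 2^{27} ≡ 15 (mod 29). Verify: 2 × 15 = 30 ≡ 1 (mod 29)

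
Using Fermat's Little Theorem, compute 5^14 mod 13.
By Fermat: 5^{12} ≡ 1 mod 13. So 5^{14} = 5^{12} · 5^{2} ≡ 5^{2} ≡ 12 mod 13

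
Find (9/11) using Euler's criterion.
(9/11) = 9^{5} mod 11 = 1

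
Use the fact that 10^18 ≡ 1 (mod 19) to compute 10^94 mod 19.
By Fermat: 10^{18} ≡ 1 (mod 19). 94 = 5×18 + 4. So 10^{94} ≡ 10^{4} ≡ 6 (mod 19)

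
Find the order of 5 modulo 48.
Powers of 5 mod 48: 5^1≡5, 5^2≡25, 5^3≡29, 5^4≡1. So the order of 5 is 4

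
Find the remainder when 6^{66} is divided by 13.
By Fermat: 6^{12} ≡ 1 mod 13. 66 = 5×12 + 6. So 6^{66} ≡ 6^{6} ≡ 12 mod 13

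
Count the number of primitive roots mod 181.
A prime p has φ(p-1) primitive roots; here φ(180) = 48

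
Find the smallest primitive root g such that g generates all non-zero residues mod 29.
g = 2. Powers: [2, 4, 8, 16, 3, 6, 12, 24, 19, ...] generates all 28 non-zero residues.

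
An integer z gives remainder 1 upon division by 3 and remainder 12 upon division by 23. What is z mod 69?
M = 3 × 23 = 69. M₁ = 23, y₁ ≡ 2 mod 3. M₂ = 3, y₂ ≡ 8 mod 23. z = 1×23×2 + 12×3×8 ≡ 58 mod 69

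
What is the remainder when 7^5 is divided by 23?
By repeated squaring mod 23: 7^{1}≡7, 7^{2}≡3, 7^{4}≡9. Then 7^{5} = 7^{4+1} ≡ 9 × 7 ≡ 17 mod 23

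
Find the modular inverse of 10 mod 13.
Since 13 is prime, by Fermat 10^(-1) ≡ 10^{11} ≡ 4 mod 13. Verify: 10 × 4 = 40 ≡ 1 mod 13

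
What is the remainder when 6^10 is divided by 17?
By repeated squaring (mod 17): 6^{1}≡6, 6^{2}≡2, 6^{4}≡4, 6^{8}≡16. Then 6^{10} = 6^{8+2} ≡ 16 × 2 ≡ 15 (mod 17)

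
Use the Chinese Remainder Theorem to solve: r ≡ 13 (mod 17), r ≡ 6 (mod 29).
M = 17 × 29 = 493. M₁ = 29, y₁ ≡ 10 (mod 17). M₂ = 17, y₂ ≡ 12 (mod 29). r = 13×29×10 + 6×17×12 ≡ 64 (mod 493)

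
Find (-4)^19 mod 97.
By repeated squaring mod 97: (-4)^{1}≡93, (-4)^{2}≡16, (-4)^{4}≡62, (-4)^{8}≡61, (-4)^{16}≡35. Then (-4)^{19} = (-4)^{16+2+1} ≡ 35 × 16 × 93 ≡ 88 mod 97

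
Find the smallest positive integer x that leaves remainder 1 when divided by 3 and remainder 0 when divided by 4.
M = 3 × 4 = 12. M₁ = 4, y₁ ≡ 1 mod 3. M₂ = 3, y₂ ≡ 3 mod 4. x = 1×4×1 + 0×3×3 ≡ 4 mod 12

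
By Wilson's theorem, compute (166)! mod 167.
By Wilson's theorem, (166)! ≡ -1 ≡ 166 mod 167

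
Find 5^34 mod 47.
By repeated squaring mod 47: 5^{1}≡5, 5^{2}≡25, 5^{4}≡14, 5^{8}≡8, 5^{16}≡17, 5^{32}≡7. Then 5^{34} = 5^{32+2} ≡ 7 × 25 ≡ 34 mod 47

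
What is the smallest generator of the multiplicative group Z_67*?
g = 2. For each prime q|66: 2^{33}≡66, 2^{22}≡37, 2^{6}≡64, none ≡ 1, so ord_67(2) = 66 and 2 is a primitive root.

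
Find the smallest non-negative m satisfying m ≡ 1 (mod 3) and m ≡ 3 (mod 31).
M = 3 × 31 = 93. M₁ = 31, y₁ ≡ 1 (mod 3). M₂ = 3, y₂ ≡ 21 (mod 31). m = 1×31×1 + 3×3×21 ≡ 34 (mod 93)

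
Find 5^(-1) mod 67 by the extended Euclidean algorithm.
Extended GCD: 5(27) + 67(-2) = 1. So 5^(-1) ≡ 27 mod 67. Verify: 5 × 27 = 135 ≡ 1 mod 67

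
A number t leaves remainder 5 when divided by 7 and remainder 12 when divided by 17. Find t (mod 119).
M = 7 × 17 = 119. M₁ = 17, y₁ ≡ 5 (mod 7). M₂ = 7, y₂ ≡ 5 (mod 17). t = 5×17×5 + 12×7×5 ≡ 12 (mod 119)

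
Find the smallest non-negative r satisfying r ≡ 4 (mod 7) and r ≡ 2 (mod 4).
M = 7 × 4 = 28. M₁ = 4, y₁ ≡ 2 (mod 7). M₂ = 7, y₂ ≡ 3 (mod 4). r = 4×4×2 + 2×7×3 ≡ 18 (mod 28)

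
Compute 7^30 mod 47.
By repeated squaring (mod 47): 7^{1}≡7, 7^{2}≡2, 7^{4}≡4, 7^{8}≡16, 7^{16}≡21. Then 7^{30} = 7^{16+8+4+2} ≡ 21 × 16 × 4 × 2 ≡ 9 (mod 47)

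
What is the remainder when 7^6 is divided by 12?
By repeated squaring mod 12: 7^{1}≡7, 7^{2}≡1, 7^{4}≡1. Then 7^{6} = 7^{4+2} ≡ 1 × 1 ≡ 1 mod 12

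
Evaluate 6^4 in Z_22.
6^{4} = 1296 ≡ 20 mod 22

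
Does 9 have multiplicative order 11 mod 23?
Powers of 9 mod 23: 9^1≡9, 9^2≡12, 9^3≡16, 9^4≡6, 9^5≡8, 9^6≡3, 9^7≡4, 9^8≡13, 9^9≡2, 9^10≡18, 9^11≡1. First k with 9^k≡1 is k=11. Yes, ord_23(9) = 11.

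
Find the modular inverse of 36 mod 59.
Since 59 is prime, by Fermat 36^(-1) ≡ 36^{57} ≡ 41 mod 59. Verify: 36 × 41 = 1476 ≡ 1 mod 59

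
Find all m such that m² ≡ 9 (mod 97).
The square roots of 9 mod 97 are 94 and 3. Verify: 94² = 8836 ≡ 9 (mod 97)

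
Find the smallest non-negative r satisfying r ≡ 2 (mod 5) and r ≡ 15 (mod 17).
M = 5 × 17 = 85. M₁ = 17, y₁ ≡ 3 (mod 5). M₂ = 5, y₂ ≡ 7 (mod 17). r = 2×17×3 + 15×5×7 ≡ 32 (mod 85)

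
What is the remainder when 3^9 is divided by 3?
By repeated squaring (mod 3): 3^{1}≡0, 3^{2}≡0, 3^{4}≡0, 3^{8}≡0. Then 3^{9} = 3^{8+1} ≡ 0 × 0 ≡ 0 (mod 3)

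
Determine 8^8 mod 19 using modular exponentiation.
By repeated squaring (mod 19): 8^{1}≡8, 8^{2}≡7, 8^{4}≡11, 8^{8}≡7. So 8^{8} ≡ 7 (mod 19)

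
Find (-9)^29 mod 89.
By repeated squaring mod 89: (-9)^{1}≡80, (-9)^{2}≡81, (-9)^{4}≡64, (-9)^{8}≡2, (-9)^{16}≡4. Then (-9)^{29} = (-9)^{16+8+4+1} ≡ 4 × 2 × 64 × 80 ≡ 20 mod 89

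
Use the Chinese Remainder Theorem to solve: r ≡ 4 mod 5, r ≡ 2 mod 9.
M = 5 × 9 = 45. M₁ = 9, y₁ ≡ 4 mod 5. M₂ = 5, y₂ ≡ 2 mod 9. r = 4×9×4 + 2×5×2 ≡ 29 mod 45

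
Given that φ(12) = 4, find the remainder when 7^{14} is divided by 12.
By Euler: 7^{4} ≡ 1 (mod 12) since gcd(7, 12) = 1. 14 = 3×4 + 2. So 7^{14} ≡ 7^{2} ≡ 1 (mod 12)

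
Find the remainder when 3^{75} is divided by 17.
By Fermat: 3^{16} ≡ 1 (mod 17). 75 = 4×16 + 11. So 3^{75} ≡ 3^{11} ≡ 7 (mod 17)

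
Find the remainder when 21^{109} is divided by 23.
By Fermat: 21^{22} ≡ 1 (mod 23). 109 = 4×22 + 21. So 21^{109} ≡ 21^{21} ≡ 11 (mod 23)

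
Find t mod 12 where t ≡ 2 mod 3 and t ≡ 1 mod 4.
M = 3 × 4 = 12. M₁ = 4, y₁ ≡ 1 mod 3. M₂ = 3, y₂ ≡ 3 mod 4. t = 2×4×1 + 1×3×3 ≡ 5 mod 12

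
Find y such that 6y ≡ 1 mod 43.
Since 43 is prime, by Fermat 6^(-1) ≡ 6^{41} ≡ 36 mod 43. Verify: 6 × 36 = 216 ≡ 1 mod 43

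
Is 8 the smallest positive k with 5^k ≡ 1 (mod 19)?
Powers of 5 mod 19: 5^1≡5, 5^2≡6, 5^3≡11, 5^4≡17, 5^5≡9, 5^6≡7, 5^7≡16, 5^8≡4, 5^9≡1. 5^8≡4≢1, so ord ≠ 8. No, the actual order is 9.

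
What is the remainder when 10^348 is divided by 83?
Using Fermat: 10^{82} ≡ 1 (mod 83). 348 ≡ 20 (mod 82). So 10^{348} ≡ 10^{20} ≡ 78 (mod 83)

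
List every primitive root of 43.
There are φ(42) = 12 primitive roots mod 43: {3, 5, 12, 18, 19, 20, 26, 28, 29, 30, 33, 34}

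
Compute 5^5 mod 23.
By repeated squaring (mod 23): 5^{1}≡5, 5^{2}≡2, 5^{4}≡4. Then 5^{5} = 5^{4+1} ≡ 4 × 5 ≡ 20 (mod 23)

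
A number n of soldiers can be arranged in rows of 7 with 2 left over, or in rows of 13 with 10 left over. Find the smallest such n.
M = 7 × 13 = 91. M₁ = 13, y₁ ≡ 6 mod 7. M₂ = 7, y₂ ≡ 2 mod 13. n = 2×13×6 + 10×7×2 ≡ 23 mod 91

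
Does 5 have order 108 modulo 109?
5^{27} ≡ 1 mod 109 and 27 < 108, so ord_109(5) = 27 ≠ 108 and 5 is not a primitive root.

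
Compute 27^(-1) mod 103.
Since 103 is prime, by Fermat 27^(-1) ≡ 27^{101} ≡ 42 mod 103. Verify: 27 × 42 = 1134 ≡ 1 mod 103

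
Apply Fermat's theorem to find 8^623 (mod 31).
By Fermat: 8^{30} ≡ 1 (mod 31). 623 ≡ 23 (mod 30). So 8^{623} ≡ 8^{23} ≡ 16 (mod 31)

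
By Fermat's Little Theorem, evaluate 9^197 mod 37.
By Fermat: 9^{36} ≡ 1 mod 37. 197 ≡ 17 mod 36. So 9^{197} ≡ 9^{17} ≡ 33 mod 37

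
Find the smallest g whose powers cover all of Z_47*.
g = 5. For each prime q|46: 5^{23}≡46, 5^{2}≡25, none ≡ 1, so ord_47(5) = 46 and 5 is a primitive root.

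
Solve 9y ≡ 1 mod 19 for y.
Since 19 is prime, by Fermat 9^(-1) ≡ 9^{17} ≡ 17 mod 19. Verify: 9 × 17 = 153 ≡ 1 mod 19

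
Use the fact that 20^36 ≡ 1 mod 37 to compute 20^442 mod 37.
By Fermat: 20^{36} ≡ 1 mod 37. 442 ≡ 10 mod 36. So 20^{442} ≡ 20^{10} ≡ 28 mod 37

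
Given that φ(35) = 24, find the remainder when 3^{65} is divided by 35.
By Euler: 3^{24} ≡ 1 (mod 35) since gcd(3, 35) = 1. 65 = 2×24 + 17. So 3^{65} ≡ 3^{17} ≡ 33 (mod 35)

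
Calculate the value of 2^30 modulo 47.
By repeated squaring mod 47: 2^{1}≡2, 2^{2}≡4, 2^{4}≡16, 2^{8}≡21, 2^{16}≡18. Then 2^{30} = 2^{16+8+4+2} ≡ 18 × 21 × 16 × 4 ≡ 34 mod 47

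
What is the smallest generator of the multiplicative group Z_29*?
g = 2. Powers: [2, 4, 8, 16, 3, 6, 12, 24, ...] generates all 28 non-zero residues.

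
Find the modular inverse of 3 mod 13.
Since 13 is prime, by Fermat 3^(-1) ≡ 3^{11} ≡ 9 (mod 13). Verify: 3 × 9 = 27 ≡ 1 (mod 13)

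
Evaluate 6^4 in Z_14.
6^{4} = 1296 ≡ 8 mod 14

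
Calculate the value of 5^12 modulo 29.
By repeated squaring mod 29: 5^{1}≡5, 5^{2}≡25, 5^{4}≡16, 5^{8}≡24. Then 5^{12} = 5^{8+4} ≡ 24 × 16 ≡ 7 mod 29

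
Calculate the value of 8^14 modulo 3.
Using Fermat: 8^{2} ≡ 1 (mod 3). 14 ≡ 0 (mod 2). So 8^{14} ≡ 8^{0} ≡ 1 (mod 3)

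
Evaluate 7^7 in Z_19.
By repeated squaring (mod 19): 7^{1}≡7, 7^{2}≡11, 7^{4}≡7. Then 7^{7} = 7^{4+2+1} ≡ 7 × 11 × 7 ≡ 7 (mod 19)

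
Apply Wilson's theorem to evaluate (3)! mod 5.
(4)! = (3)! × (4) ≡ -1 (mod 5). So (3)! ≡ -1 × (4)^(-1) ≡ (-1)×(-1) = 1 (mod 5)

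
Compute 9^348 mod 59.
Using Fermat: 9^{58} ≡ 1 mod 59. 348 ≡ 0 mod 58. So 9^{348} ≡ 9^{0} ≡ 1 mod 59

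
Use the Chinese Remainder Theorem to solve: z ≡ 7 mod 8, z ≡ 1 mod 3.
M = 8 × 3 = 24. M₁ = 3, y₁ ≡ 3 mod 8. M₂ = 8, y₂ ≡ 2 mod 3. z = 7×3×3 + 1×8×2 ≡ 7 mod 24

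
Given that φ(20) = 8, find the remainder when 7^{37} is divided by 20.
By Euler: 7^{8} ≡ 1 mod 20 since gcd(7, 20) = 1. 37 = 4×8 + 5. So 7^{37} ≡ 7^{5} ≡ 7 mod 20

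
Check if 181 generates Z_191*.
ord_191(181) divides 190. For each prime q|190: 181^{95}≡190, 181^{38}≡49, 181^{10}≡180, none ≡ 1. So 181 has order 190 and is a primitive root mod 191.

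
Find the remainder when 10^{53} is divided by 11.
By Fermat: 10^{10} ≡ 1 mod 11. 53 = 5×10 + 3. So 10^{53} ≡ 10^{3} ≡ 10 mod 11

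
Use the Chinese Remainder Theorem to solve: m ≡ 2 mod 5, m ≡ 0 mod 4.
M = 5 × 4 = 20. M₁ = 4, y₁ ≡ 4 mod 5. M₂ = 5, y₂ ≡ 1 mod 4. m = 2×4×4 + 0×5×1 ≡ 12 mod 20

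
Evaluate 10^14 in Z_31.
By repeated squaring (mod 31): 10^{1}≡10, 10^{2}≡7, 10^{4}≡18, 10^{8}≡14. Then 10^{14} = 10^{8+4+2} ≡ 14 × 18 × 7 ≡ 28 (mod 31)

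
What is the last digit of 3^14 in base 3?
By repeated squaring mod 3: 3^{1}≡0, 3^{2}≡0, 3^{4}≡0, 3^{8}≡0. Then 3^{14} = 3^{8+4+2} ≡ 0 × 0 × 0 ≡ 0 mod 3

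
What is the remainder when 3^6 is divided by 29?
By repeated squaring mod 29: 3^{1}≡3, 3^{2}≡9, 3^{4}≡23. Then 3^{6} = 3^{4+2} ≡ 23 × 9 ≡ 4 mod 29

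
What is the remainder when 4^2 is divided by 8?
4^{2} = 16 ≡ 0 (mod 8)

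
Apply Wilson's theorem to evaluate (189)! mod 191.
(190)! = (189)! × (190) ≡ -1 mod 191. So (189)! ≡ -1 × (190)^(-1) ≡ (-1)×(-1) = 1 mod 191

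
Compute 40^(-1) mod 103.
Since 103 is prime, by Fermat 40^(-1) ≡ 40^{101} ≡ 85 mod 103. Verify: 40 × 85 = 3400 ≡ 1 mod 103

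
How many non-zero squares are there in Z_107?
Exactly half the non-zero residues mod a prime are QRs: (107-1)/2 = 53.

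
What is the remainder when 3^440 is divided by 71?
Using Fermat: 3^{70} ≡ 1 (mod 71). 440 ≡ 20 (mod 70). So 3^{440} ≡ 3^{20} ≡ 32 (mod 71)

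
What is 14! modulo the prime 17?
(16)! = (14)! × (15) × (16) ≡ -1 (mod 17). So (14)! ≡ -1 × [(16)(15)]^(-1) ≡ 8 (mod 17)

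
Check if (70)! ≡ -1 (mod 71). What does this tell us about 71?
(70)! mod 71 = 70. Since this equals -1 (mod 71), Wilson confirms 71 is prime.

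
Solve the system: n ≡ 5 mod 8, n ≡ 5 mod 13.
M = 8 × 13 = 104. M₁ = 13, y₁ ≡ 5 mod 8. M₂ = 8, y₂ ≡ 5 mod 13. n = 5×13×5 + 5×8×5 ≡ 5 mod 104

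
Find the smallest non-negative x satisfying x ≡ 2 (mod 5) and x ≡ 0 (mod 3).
M = 5 × 3 = 15. M₁ = 3, y₁ ≡ 2 (mod 5). M₂ = 5, y₂ ≡ 2 (mod 3). x = 2×3×2 + 0×5×2 ≡ 12 (mod 15)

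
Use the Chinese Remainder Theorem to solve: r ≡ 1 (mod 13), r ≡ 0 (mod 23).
M = 13 × 23 = 299. M₁ = 23, y₁ ≡ 4 (mod 13). M₂ = 13, y₂ ≡ 16 (mod 23). r = 1×23×4 + 0×13×16 ≡ 92 (mod 299)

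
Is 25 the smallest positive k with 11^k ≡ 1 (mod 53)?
Powers of 11 mod 53: 11^1≡11, 11^2≡15, 11^3≡6, 11^4≡13, 11^5≡37, 11^6≡36, 11^7≡25, 11^8≡10, 11^9≡4, 11^10≡44, 11^11≡7, 11^12≡24, 11^13≡52, 11^14≡42, 11^15≡38, 11^16≡47, 11^17≡40, 11^18≡16, 11^19≡17, 11^20≡28, 11^21≡43, 11^22≡49, 11^23≡9, 11^24≡46, 11^25≡29, 11^26≡1. 11^25≡29≢1, so ord ≠ 25. No, the actual order is 26.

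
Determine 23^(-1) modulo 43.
Since 43 is prime, by Fermat 23^(-1) ≡ 23^{41} ≡ 15 mod 43. Verify: 23 × 15 = 345 ≡ 1 mod 43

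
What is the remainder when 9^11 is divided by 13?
By repeated squaring mod 13: 9^{1}≡9, 9^{2}≡3, 9^{4}≡9, 9^{8}≡3. Then 9^{11} = 9^{8+2+1} ≡ 3 × 3 × 9 ≡ 3 mod 13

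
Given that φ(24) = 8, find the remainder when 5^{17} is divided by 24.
By Euler: 5^{8} ≡ 1 mod 24 since gcd(5, 24) = 1. 17 = 2×8 + 1. So 5^{17} ≡ 5^{1} ≡ 5 mod 24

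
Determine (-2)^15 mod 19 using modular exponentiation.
By repeated squaring mod 19: (-2)^{1}≡17, (-2)^{2}≡4, (-2)^{4}≡16, (-2)^{8}≡9. Then (-2)^{15} = (-2)^{8+4+2+1} ≡ 9 × 16 × 4 × 17 ≡ 7 mod 19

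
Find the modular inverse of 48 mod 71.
Since 71 is prime, by Fermat 48^(-1) ≡ 48^{69} ≡ 37 mod 71. Verify: 48 × 37 = 1776 ≡ 1 mod 71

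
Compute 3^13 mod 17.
By repeated squaring mod 17: 3^{1}≡3, 3^{2}≡9, 3^{4}≡13, 3^{8}≡16. Then 3^{13} = 3^{8+4+1} ≡ 16 × 13 × 3 ≡ 12 mod 17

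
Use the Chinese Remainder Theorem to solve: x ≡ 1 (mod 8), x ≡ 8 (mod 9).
M = 8 × 9 = 72. M₁ = 9, y₁ ≡ 1 (mod 8). M₂ = 8, y₂ ≡ 8 (mod 9). x = 1×9×1 + 8×8×8 ≡ 17 (mod 72)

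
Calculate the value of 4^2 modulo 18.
4^{2} = 16 ≡ 16 mod 18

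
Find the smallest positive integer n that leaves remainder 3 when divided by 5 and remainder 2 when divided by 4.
M = 5 × 4 = 20. M₁ = 4, y₁ ≡ 4 (mod 5). M₂ = 5, y₂ ≡ 1 (mod 4). n = 3×4×4 + 2×5×1 ≡ 18 (mod 20)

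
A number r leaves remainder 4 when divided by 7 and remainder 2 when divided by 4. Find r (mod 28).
M = 7 × 4 = 28. M₁ = 4, y₁ ≡ 2 (mod 7). M₂ = 7, y₂ ≡ 3 (mod 4). r = 4×4×2 + 2×7×3 ≡ 18 (mod 28)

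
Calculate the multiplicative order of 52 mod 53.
Powers of 52 mod 53: 52^1≡52, 52^2≡1. So the order of 52 is 2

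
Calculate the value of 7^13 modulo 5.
Using Fermat: 7^{4} ≡ 1 mod 5. 13 ≡ 1 mod 4. So 7^{13} ≡ 7^{1} ≡ 2 mod 5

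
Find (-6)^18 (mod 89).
By repeated squaring (mod 89): (-6)^{1}≡83, (-6)^{2}≡36, (-6)^{4}≡50, (-6)^{8}≡8, (-6)^{16}≡64. Then (-6)^{18} = (-6)^{16+2} ≡ 64 × 36 ≡ 79 (mod 89)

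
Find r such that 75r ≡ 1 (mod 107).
Since 107 is prime, by Fermat 75^(-1) ≡ 75^{105} ≡ 10 (mod 107). Verify: 75 × 10 = 750 ≡ 1 (mod 107)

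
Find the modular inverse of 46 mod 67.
Since 67 is prime, by Fermat 46^(-1) ≡ 46^{65} ≡ 51 (mod 67). Verify: 46 × 51 = 2346 ≡ 1 (mod 67)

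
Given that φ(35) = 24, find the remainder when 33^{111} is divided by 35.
By Euler: 33^{24} ≡ 1 (mod 35) since gcd(33, 35) = 1. 111 = 4×24 + 15. So 33^{111} ≡ 33^{15} ≡ 27 (mod 35)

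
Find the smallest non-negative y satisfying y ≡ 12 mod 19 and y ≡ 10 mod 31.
M = 19 × 31 = 589. M₁ = 31, y₁ ≡ 8 mod 19. M₂ = 19, y₂ ≡ 18 mod 31. y = 12×31×8 + 10×19×18 ≡ 506 mod 589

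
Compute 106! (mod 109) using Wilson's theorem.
(108)! = (106)! × (107) × (108) ≡ -1 (mod 109). So (106)! ≡ -1 × [(108)(107)]^(-1) ≡ 54 (mod 109)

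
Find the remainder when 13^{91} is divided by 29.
By Fermat: 13^{28} ≡ 1 mod 29. 91 = 3×28 + 7. So 13^{91} ≡ 13^{7} ≡ 28 mod 29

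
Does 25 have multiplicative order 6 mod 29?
Powers of 25 mod 29: 25^1≡25, 25^2≡16, 25^3≡23, 25^4≡24, 25^5≡20, 25^6≡7, 25^7≡1. 25^6≡7≢1, so ord ≠ 6. No, the actual order is 7.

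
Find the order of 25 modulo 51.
Powers of 25 mod 51: 25^1≡25, 25^2≡13, 25^3≡19, 25^4≡16, 25^5≡43, 25^6≡4, 25^7≡49, 25^8≡1. ord_51(25) = 8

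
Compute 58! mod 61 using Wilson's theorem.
(60)! = (58)! × (59) × (60) ≡ -1 mod 61. So (58)! ≡ -1 × [(60)(59)]^(-1) ≡ 30 mod 61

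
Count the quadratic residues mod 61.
The squaring map on Z_61* is 2-to-1, so there are (60)/2 = 30 QRs.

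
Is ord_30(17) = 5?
Powers of 17 mod 30: 17^1≡17, 17^2≡19, 17^3≡23, 17^4≡1. Already 17^4≡1, so the order is 4 < 5. No, the actual order is 4.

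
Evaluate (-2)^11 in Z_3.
Using Fermat: (-2)^{2} ≡ 1 mod 3. 11 ≡ 1 mod 2. So (-2)^{11} ≡ (-2)^{1} ≡ 1 mod 3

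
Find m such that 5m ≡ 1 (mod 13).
Since 13 is prime, by Fermat 5^(-1) ≡ 5^{11} ≡ 8 (mod 13). Verify: 5 × 8 = 40 ≡ 1 (mod 13)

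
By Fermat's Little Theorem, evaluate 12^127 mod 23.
By Fermat: 12^{22} ≡ 1 (mod 23). 127 = 5×22 + 17. So 12^{127} ≡ 12^{17} ≡ 9 (mod 23)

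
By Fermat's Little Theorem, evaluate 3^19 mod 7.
By Fermat: 3^{6} ≡ 1 (mod 7). 19 = 3×6 + 1. So 3^{19} ≡ 3^{1} ≡ 3 (mod 7)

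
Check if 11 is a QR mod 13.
By Euler's criterion: 11^{6} ≡ 12 (mod 13). Since this equals -1 (≡ 12), 11 is not a QR.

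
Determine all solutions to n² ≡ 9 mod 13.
The square roots of 9 mod 13 are 3 and 10. Verify: 3² = 9 ≡ 9 mod 13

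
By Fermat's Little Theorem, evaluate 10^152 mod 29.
By Fermat: 10^{28} ≡ 1 (mod 29). 152 = 5×28 + 12. So 10^{152} ≡ 10^{12} ≡ 20 (mod 29)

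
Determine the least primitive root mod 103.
g = 5. Powers: [5, 25, 22, 7, 35, 72, ...] generates all 102 non-zero residues.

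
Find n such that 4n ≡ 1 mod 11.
Since 11 is prime, by Fermat 4^(-1) ≡ 4^{9} ≡ 3 mod 11. Verify: 4 × 3 = 12 ≡ 1 mod 11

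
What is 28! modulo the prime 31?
(30)! = (28)! × (29) × (30) ≡ -1 mod 31. So (28)! ≡ -1 × [(30)(29)]^(-1) ≡ 15 mod 31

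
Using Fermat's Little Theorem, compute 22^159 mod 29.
By Fermat: 22^{28} ≡ 1 (mod 29). 159 = 5×28 + 19. So 22^{159} ≡ 22^{19} ≡ 13 (mod 29)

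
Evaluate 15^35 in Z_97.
By repeated squaring mod 97: 15^{1}≡15, 15^{2}≡31, 15^{4}≡88, 15^{8}≡81, 15^{16}≡62, 15^{32}≡61. Then 15^{35} = 15^{32+2+1} ≡ 61 × 31 × 15 ≡ 41 mod 97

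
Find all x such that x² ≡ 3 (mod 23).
The square roots of 3 mod 23 are 16 and 7. Verify: 16² = 256 ≡ 3 (mod 23)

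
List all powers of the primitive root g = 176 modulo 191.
176^1, 176^2, ..., 176^{190} mod 191: [176, 34, 63, 10, 41, 149, 57, 100, 28, 153, 188, 45, 89, 2, 161, 68, 126, 20, 82, 107, 114, 9, 56, 115, 185, 90, 178, 4, 131, 136, 61, 40, 164, 23, 37, 18, 112, 39, 179, 180, 165, 8, 71, 81, 122, 80, 137, 46, 74, 36, 33, 78, 167, 169, 139, 16, 142, 162, 53, 160, 83, 92, 148, 72, 66, 156, 143, 147, 87, 32, 93, 133, 106, 129, 166, 184, 105, 144, 132, 121, 95, 103, 174, 64, 186, 75, 21, 67, 141, 177, 19, 97, 73, 51, 190, 15, 157, 128, 181, 150, 42, 134, 91, 163, 38, 3, 146, 102, 189, 30, 123, 65, 171, 109, 84, 77, 182, 135, 76, 6, 101, 13, 187, 60, 55, 130, 151, 27, 168, 154, 173, 79, 152, 12, 11, 26, 183, 120, 110, 69, 111, 54, 145, 117, 155, 158, 113, 24, 22, 52, 175, 49, 29, 138, 31, 108, 99, 43, 119, 125, 35, 48, 44, 104, 159, 98, 58, 85, 62, 25, 7, 86, 47, 59, 70, 96, 88, 17, 127, 5, 116, 170, 124, 50, 14, 172, 94, 118, 140, 1]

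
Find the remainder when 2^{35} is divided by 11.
By Fermat: 2^{10} ≡ 1 mod 11. 35 = 3×10 + 5. So 2^{35} ≡ 2^{5} ≡ 10 mod 11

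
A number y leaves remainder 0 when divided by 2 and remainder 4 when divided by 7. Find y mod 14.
M = 2 × 7 = 14. M₁ = 7, y₁ ≡ 1 mod 2. M₂ = 2, y₂ ≡ 4 mod 7. y = 0×7×1 + 4×2×4 ≡ 4 mod 14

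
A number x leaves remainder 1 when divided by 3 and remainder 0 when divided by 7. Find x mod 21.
M = 3 × 7 = 21. M₁ = 7, y₁ ≡ 1 mod 3. M₂ = 3, y₂ ≡ 5 mod 7. x = 1×7×1 + 0×3×5 ≡ 7 mod 21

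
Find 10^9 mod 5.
By repeated squaring mod 5: 10^{1}≡0, 10^{2}≡0, 10^{4}≡0, 10^{8}≡0. Then 10^{9} = 10^{8+1} ≡ 0 × 0 ≡ 0 mod 5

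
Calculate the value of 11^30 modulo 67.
By repeated squaring mod 67: 11^{1}≡11, 11^{2}≡54, 11^{4}≡35, 11^{8}≡19, 11^{16}≡26. Then 11^{30} = 11^{16+8+4+2} ≡ 26 × 19 × 35 × 54 ≡ 15 mod 67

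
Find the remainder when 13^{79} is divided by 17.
By Fermat: 13^{16} ≡ 1 (mod 17). 79 = 4×16 + 15. So 13^{79} ≡ 13^{15} ≡ 4 (mod 17)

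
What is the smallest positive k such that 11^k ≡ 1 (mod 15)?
Powers of 11 mod 15: 11^1≡11, 11^2≡1. ord_15(11) = 2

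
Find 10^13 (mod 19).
By repeated squaring (mod 19): 10^{1}≡10, 10^{2}≡5, 10^{4}≡6, 10^{8}≡17. Then 10^{13} = 10^{8+4+1} ≡ 17 × 6 × 10 ≡ 13 (mod 19)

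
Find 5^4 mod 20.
5^{4} = 625 ≡ 5 mod 20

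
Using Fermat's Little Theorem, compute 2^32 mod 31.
By Fermat: 2^{30} ≡ 1 mod 31. So 2^{32} = 2^{30} · 2^{2} ≡ 2^{2} ≡ 4 mod 31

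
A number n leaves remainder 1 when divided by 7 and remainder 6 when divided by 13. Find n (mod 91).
M = 7 × 13 = 91. M₁ = 13, y₁ ≡ 6 (mod 7). M₂ = 7, y₂ ≡ 2 (mod 13). n = 1×13×6 + 6×7×2 ≡ 71 (mod 91)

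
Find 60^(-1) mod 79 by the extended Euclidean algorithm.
Extended GCD: 60(-25) + 79(19) = 1. So 60^(-1) ≡ -25 ≡ 54 mod 79. Verify: 60 × 54 = 3240 ≡ 1 mod 79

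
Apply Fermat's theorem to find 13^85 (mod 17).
By Fermat: 13^{16} ≡ 1 (mod 17). 85 = 5×16 + 5. So 13^{85} ≡ 13^{5} ≡ 13 (mod 17)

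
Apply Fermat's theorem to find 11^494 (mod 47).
By Fermat: 11^{46} ≡ 1 (mod 47). 494 ≡ 34 (mod 46). So 11^{494} ≡ 11^{34} ≡ 8 (mod 47)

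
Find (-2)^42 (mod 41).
Using Fermat: (-2)^{40} ≡ 1 (mod 41). 42 ≡ 2 (mod 40). So (-2)^{42} ≡ (-2)^{2} ≡ 4 (mod 41)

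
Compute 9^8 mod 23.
By repeated squaring (mod 23): 9^{1}≡9, 9^{2}≡12, 9^{4}≡6, 9^{8}≡13. So 9^{8} ≡ 13 (mod 23)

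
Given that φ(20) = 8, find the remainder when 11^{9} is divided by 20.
By Euler: 11^{8} ≡ 1 (mod 20) since gcd(11, 20) = 1. 9 = 1×8 + 1. So 11^{9} ≡ 11^{1} ≡ 11 (mod 20)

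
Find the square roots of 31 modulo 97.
The square roots of 31 mod 97 are 82 and 15. Verify: 82² = 6724 ≡ 31 (mod 97)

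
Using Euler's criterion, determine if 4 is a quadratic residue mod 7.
By Euler's criterion: 4^{3} ≡ 1 (mod 7). Since this equals 1, 4 is a QR.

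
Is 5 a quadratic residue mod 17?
By Euler's criterion: 5^{8} ≡ 16 (mod 17). Since this equals -1 (≡ 16), 5 is not a QR.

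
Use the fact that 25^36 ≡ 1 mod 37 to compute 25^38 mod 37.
By Fermat: 25^{36} ≡ 1 mod 37. So 25^{38} = 25^{36} · 25^{2} ≡ 25^{2} ≡ 33 mod 37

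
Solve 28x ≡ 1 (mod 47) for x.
Since 47 is prime, by Fermat 28^(-1) ≡ 28^{45} ≡ 42 (mod 47). Verify: 28 × 42 = 1176 ≡ 1 (mod 47)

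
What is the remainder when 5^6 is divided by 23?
By repeated squaring (mod 23): 5^{1}≡5, 5^{2}≡2, 5^{4}≡4. Then 5^{6} = 5^{4+2} ≡ 4 × 2 ≡ 8 (mod 23)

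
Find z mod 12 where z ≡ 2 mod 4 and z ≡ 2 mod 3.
M = 4 × 3 = 12. M₁ = 3, y₁ ≡ 3 mod 4. M₂ = 4, y₂ ≡ 1 mod 3. z = 2×3×3 + 2×4×1 ≡ 2 mod 12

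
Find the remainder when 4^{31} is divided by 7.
By Fermat: 4^{6} ≡ 1 mod 7. 31 = 5×6 + 1. So 4^{31} ≡ 4^{1} ≡ 4 mod 7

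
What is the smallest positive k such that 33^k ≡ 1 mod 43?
Powers of 33 mod 43: 33^1≡33, 33^2≡14, 33^3≡32, 33^4≡24, 33^5≡18, 33^6≡35, 33^7≡37, 33^8≡17, 33^9≡2, 33^10≡23, 33^11≡28, 33^12≡21, 33^13≡5, 33^14≡36, 33^15≡27, 33^16≡31, 33^17≡34, 33^18≡4, 33^19≡3, 33^20≡13, 33^21≡42, 33^22≡10, 33^23≡29, 33^24≡11, 33^25≡19, 33^26≡25, 33^27≡8, 33^28≡6, 33^29≡26, 33^30≡41, 33^31≡20, 33^32≡15, 33^33≡22, 33^34≡38, 33^35≡7, 33^36≡16, 33^37≡12, 33^38≡9, 33^39≡39, 33^40≡40, 33^41≡30, 33^42≡1. ord_43(33) = 42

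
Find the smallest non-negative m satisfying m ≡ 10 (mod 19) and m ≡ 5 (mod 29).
M = 19 × 29 = 551. M₁ = 29, y₁ ≡ 2 (mod 19). M₂ = 19, y₂ ≡ 26 (mod 29). m = 10×29×2 + 5×19×26 ≡ 295 (mod 551)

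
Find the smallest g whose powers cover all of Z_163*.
g = 2. Powers: [2, 4, 8, 16, 32, 64, 128, ...] generates all 162 non-zero residues.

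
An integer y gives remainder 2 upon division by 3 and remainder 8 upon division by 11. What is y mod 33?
M = 3 × 11 = 33. M₁ = 11, y₁ ≡ 2 mod 3. M₂ = 3, y₂ ≡ 4 mod 11. y = 2×11×2 + 8×3×4 ≡ 8 mod 33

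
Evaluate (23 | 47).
(23/47) = 23^{23} mod 47 = -1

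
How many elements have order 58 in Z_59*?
There are φ(59-1) = φ(58) = 28 primitive roots modulo 59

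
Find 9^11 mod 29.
By repeated squaring mod 29: 9^{1}≡9, 9^{2}≡23, 9^{4}≡7, 9^{8}≡20. Then 9^{11} = 9^{8+2+1} ≡ 20 × 23 × 9 ≡ 22 mod 29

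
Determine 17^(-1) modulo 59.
Since 59 is prime, by Fermat 17^(-1) ≡ 17^{57} ≡ 7 (mod 59). Verify: 17 × 7 = 119 ≡ 1 (mod 59)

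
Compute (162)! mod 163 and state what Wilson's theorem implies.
(162)! mod 163 = 162. Since this equals -1 (mod 163), Wilson confirms 163 is prime.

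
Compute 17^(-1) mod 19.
Since 19 is prime, by Fermat 17^(-1) ≡ 17^{17} ≡ 9 mod 19. Verify: 17 × 9 = 153 ≡ 1 mod 19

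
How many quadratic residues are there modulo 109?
The squaring map on Z_109* is 2-to-1, so there are (108)/2 = 54 QRs.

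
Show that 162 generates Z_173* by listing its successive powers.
162^1, 162^2, ..., 162^{172} mod 173: [162, 121, 53, 109, 12, 41, 68, 117, 97, 144, 146, 124, 20, 126, 171, 22, 104, 67, 128, 149, 91, 37, 112, 152, 58, 54, 98, 133, 94, 4, 129, 138, 39, 90, 48, 164, 99, 122, 42, 57, 65, 150, 80, 158, 165, 88, 70, 95, 166, 77, 18, 148, 102, 89, 59, 43, 46, 13, 30, 16, 170, 33, 156, 14, 19, 137, 50, 142, 168, 55, 87, 81, 147, 113, 141, 6, 107, 34, 145, 135, 72, 73, 62, 10, 63, 172, 11, 52, 120, 64, 161, 132, 105, 56, 76, 29, 27, 49, 153, 47, 2, 151, 69, 106, 45, 24, 82, 136, 61, 21, 115, 119, 75, 40, 79, 169, 44, 35, 134, 83, 125, 9, 74, 51, 131, 116, 108, 23, 93, 15, 8, 85, 103, 78, 7, 96, 155, 25, 71, 84, 114, 130, 127, 160, 143, 157, 3, 140, 17, 159, 154, 36, 123, 31, 5, 118, 86, 92, 26, 60, 32, 167, 66, 139, 28, 38, 101, 100, 111, 163, 110, 1]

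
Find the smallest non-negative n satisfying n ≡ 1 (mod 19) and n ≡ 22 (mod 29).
M = 19 × 29 = 551. M₁ = 29, y₁ ≡ 2 (mod 19). M₂ = 19, y₂ ≡ 26 (mod 29). n = 1×29×2 + 22×19×26 ≡ 457 (mod 551)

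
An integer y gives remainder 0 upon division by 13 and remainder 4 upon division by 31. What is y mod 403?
M = 13 × 31 = 403. M₁ = 31, y₁ ≡ 8 mod 13. M₂ = 13, y₂ ≡ 12 mod 31. y = 0×31×8 + 4×13×12 ≡ 221 mod 403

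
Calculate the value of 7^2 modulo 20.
7^{2} = 49 ≡ 9 (mod 20)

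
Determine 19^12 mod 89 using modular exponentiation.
By repeated squaring mod 89: 19^{1}≡19, 19^{2}≡5, 19^{4}≡25, 19^{8}≡2. Then 19^{12} = 19^{8+4} ≡ 2 × 25 ≡ 50 mod 89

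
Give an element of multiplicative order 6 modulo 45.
4 has order 6 mod 45 since 4^{6} ≡ 1 mod 45 and no smaller power works.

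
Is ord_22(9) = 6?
Powers of 9 mod 22: 9^1≡9, 9^2≡15, 9^3≡3, 9^4≡5, 9^5≡1. Already 9^5≡1, so the order is 5 < 6. No, the actual order is 5.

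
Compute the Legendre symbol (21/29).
(21/29) = 21^{14} mod 29 = -1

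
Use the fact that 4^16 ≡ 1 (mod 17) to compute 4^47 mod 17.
By Fermat: 4^{16} ≡ 1 (mod 17). 47 = 2×16 + 15. So 4^{47} ≡ 4^{15} ≡ 13 (mod 17)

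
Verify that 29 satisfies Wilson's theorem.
(28)! mod 29 = 28. Since this equals -1 (mod 29), Wilson confirms 29 is prime.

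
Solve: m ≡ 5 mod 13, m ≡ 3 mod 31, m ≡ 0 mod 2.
M = 13 × 31 × 2 = 806. M₁ = 62, y₁ ≡ 4 mod 13. M₂ = 26, y₂ ≡ 6 mod 31. M₃ = 403, y₃ ≡ 1 mod 2. m = 5×62×4 + 3×26×6 + 0×403×1 ≡ 96 mod 806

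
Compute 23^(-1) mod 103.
Since 103 is prime, by Fermat 23^(-1) ≡ 23^{101} ≡ 9 mod 103. Verify: 23 × 9 = 207 ≡ 1 mod 103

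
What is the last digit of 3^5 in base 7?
By repeated squaring (mod 7): 3^{1}≡3, 3^{2}≡2, 3^{4}≡4. Then 3^{5} = 3^{4+1} ≡ 4 × 3 ≡ 5 (mod 7)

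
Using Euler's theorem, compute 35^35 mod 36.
By Euler: 35^{12} ≡ 1 mod 36 since gcd(35, 36) = 1. 35 = 2×12 + 11. So 35^{35} ≡ 35^{11} ≡ 35 mod 36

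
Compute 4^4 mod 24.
4^{4} = 256 ≡ 16 mod 24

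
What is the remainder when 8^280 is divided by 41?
Using Fermat: 8^{40} ≡ 1 mod 41. 280 ≡ 0 mod 40. So 8^{280} ≡ 8^{0} ≡ 1 mod 41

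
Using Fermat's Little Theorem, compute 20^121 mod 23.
By Fermat: 20^{22} ≡ 1 mod 23. 121 = 5×22 + 11. So 20^{121} ≡ 20^{11} ≡ 22 mod 23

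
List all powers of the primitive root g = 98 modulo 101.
98^1, 98^2, ..., 98^{100} mod 101: [98, 9, 74, 81, 60, 22, 35, 97, 12, 65, 7, 80, 63, 13, 62, 16, 53, 43, 73, 84, 51, 49, 55, 37, 91, 30, 11, 68, 99, 6, 83, 54, 40, 82, 57, 31, 8, 77, 72, 87, 42, 76, 75, 78, 69, 96, 15, 56, 34, 100, 3, 92, 27, 20, 41, 79, 66, 4, 89, 36, 94, 21, 38, 88, 39, 85, 48, 58, 28, 17, 50, 52, 46, 64, 10, 71, 90, 33, 2, 95, 18, 47, 61, 19, 44, 70, 93, 24, 29, 14, 59, 25, 26, 23, 32, 5, 86, 45, 67, 1]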